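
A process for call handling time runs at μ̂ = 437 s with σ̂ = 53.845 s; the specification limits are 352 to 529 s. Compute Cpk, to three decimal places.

0.526

Cpu = (USL − μ̂) / (3σ̂) = (529 − 437) / (3 × 53.845) = 0.5695; Cpl = (μ̂ − LSL) / (3σ̂) = (437 − 352) / (3 × 53.845) = 0.5262; Cpk = min(Cpu, Cpl) = 0.5262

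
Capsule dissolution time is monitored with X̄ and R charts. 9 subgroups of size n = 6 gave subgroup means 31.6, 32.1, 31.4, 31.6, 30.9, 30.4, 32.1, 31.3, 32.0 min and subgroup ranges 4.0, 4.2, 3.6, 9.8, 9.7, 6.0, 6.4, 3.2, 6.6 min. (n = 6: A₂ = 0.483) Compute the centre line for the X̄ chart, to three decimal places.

31.489

X̄̄ = (31.6 + 32.1 + 31.4 + 31.6 + 30.9 + 30.4 + 32.1 + 31.3 + 32.0) / 9 = 283.4000 / 9 = 31.4889
CL = X̄̄ = 31.4889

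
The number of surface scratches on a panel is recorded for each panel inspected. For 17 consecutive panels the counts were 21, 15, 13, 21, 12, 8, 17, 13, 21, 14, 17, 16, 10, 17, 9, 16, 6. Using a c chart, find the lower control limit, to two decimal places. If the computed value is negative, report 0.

c̄ = (21 + 15 + 13 + 21 + 12 + 8 + 17 + 13 + 21 + 14 + 17 + 16 + 10 + 17 + 9 + 16 + 6) / 17 = 246 / 17 = 14.4706
LCL = c̄ − 3√c̄ = 14.4706 − 3 × 3.8040 = 3.0585

3.06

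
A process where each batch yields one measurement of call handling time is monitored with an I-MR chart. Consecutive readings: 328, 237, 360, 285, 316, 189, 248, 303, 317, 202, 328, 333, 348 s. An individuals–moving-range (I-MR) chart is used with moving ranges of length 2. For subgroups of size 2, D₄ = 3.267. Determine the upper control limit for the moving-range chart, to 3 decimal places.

227.601

Moving ranges: 91, 123, 75, 31, 127, 59, 55, 14, 115, 126, 5, 15; M̄R̄ = 836.0000 / 12 = 69.6667
UCL_MR = D₄·M̄R̄ = 3.267 × 69.6667 = 227.6010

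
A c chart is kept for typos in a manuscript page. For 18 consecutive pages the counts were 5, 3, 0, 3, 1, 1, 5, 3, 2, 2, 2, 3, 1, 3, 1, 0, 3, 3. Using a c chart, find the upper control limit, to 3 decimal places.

c̄ = (5 + 3 + 0 + 3 + 1 + 1 + 5 + 3 + 2 + 2 + 2 + 3 + 1 + 3 + 1 + 0 + 3 + 3) / 18 = 41 / 18 = 2.2778
UCL = c̄ + 3√c̄ = 2.2778 + 3 × √2.2778 = 2.2778 + 3 × 1.5092 = 6.8055

6.805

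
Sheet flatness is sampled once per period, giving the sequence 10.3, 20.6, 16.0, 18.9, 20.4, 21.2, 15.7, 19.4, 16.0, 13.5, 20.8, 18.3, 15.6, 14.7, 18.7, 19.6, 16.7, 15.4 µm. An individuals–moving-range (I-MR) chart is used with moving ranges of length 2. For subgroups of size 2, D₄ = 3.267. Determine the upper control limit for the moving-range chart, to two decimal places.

11.09

Moving ranges: 10.3, 4.6, 2.9, 1.5, 0.8, 5.5, 3.7, 3.4, 2.5, 7.3, 2.5, 2.7, 0.9, 4.0, 0.9, 2.9, 1.3; M̄R̄ = 57.7000 / 17 = 3.3941
UCL_MR = D₄·M̄R̄ = 3.267 × 3.3941 = 11.0886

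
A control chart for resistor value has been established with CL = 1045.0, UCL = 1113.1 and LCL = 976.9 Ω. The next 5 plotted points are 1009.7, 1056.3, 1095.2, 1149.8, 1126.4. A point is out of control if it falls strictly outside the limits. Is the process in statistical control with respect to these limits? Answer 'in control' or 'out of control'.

Compare each point to [976.9, 1113.1]: sample 4 = 1149.8 > UCL; sample 5 = 1126.4 > UCL.

out of control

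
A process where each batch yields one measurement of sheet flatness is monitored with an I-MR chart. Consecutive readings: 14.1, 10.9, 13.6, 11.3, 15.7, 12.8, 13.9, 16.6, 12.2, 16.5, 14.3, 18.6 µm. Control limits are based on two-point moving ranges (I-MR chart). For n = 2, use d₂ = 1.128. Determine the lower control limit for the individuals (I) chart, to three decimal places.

5.867

X̄ = (14.1 + 10.9 + 13.6 + 11.3 + 15.7 + 12.8 + 13.9 + 16.6 + 12.2 + 16.5 + 14.3 + 18.6) / 12 = 14.2083
Moving ranges: 3.2, 2.7, 2.3, 4.4, 2.9, 1.1, 2.7, 4.4, 4.3, 2.2, 4.3; M̄R̄ = 34.5000 / 11 = 3.1364
LCL = X̄ − 3·M̄R̄/d₂ = 14.2083 − 3 × 3.1364 / 1.128 = 5.8669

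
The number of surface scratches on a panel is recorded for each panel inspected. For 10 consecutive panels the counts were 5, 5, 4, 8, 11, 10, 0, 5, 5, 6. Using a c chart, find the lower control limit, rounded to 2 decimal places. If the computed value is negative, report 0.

c̄ = (5 + 5 + 4 + 8 + 11 + 10 + 0 + 5 + 5 + 6) / 10 = 59 / 10 = 5.9000
LCL = c̄ − 3√c̄ = 5.9000 − 3 × 2.4290 = -1.3870 → 0 (cannot be negative)

0.00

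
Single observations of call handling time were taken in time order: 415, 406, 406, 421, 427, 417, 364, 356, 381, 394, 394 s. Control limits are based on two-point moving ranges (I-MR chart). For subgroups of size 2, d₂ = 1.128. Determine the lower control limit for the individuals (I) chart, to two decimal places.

361.30

X̄ = (415 + 406 + 406 + 421 + 427 + 417 + 364 + 356 + 381 + 394 + 394) / 11 = 398.2727
Moving ranges: 9, 0, 15, 6, 10, 53, 8, 25, 13, 0; M̄R̄ = 139.0000 / 10 = 13.9000
LCL = X̄ − 3·M̄R̄/d₂ = 398.2727 − 3 × 13.9000 / 1.128 = 361.3046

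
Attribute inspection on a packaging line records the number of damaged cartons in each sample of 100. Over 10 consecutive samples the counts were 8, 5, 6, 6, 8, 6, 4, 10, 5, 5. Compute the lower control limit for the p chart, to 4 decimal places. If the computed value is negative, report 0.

p̄ = Σdᵢ / (k·n) = 63 / (10 × 100) = 0.06300
LCL = p̄ − 3·√(p̄(1−p̄)/n) = 0.06300 − 3 × 0.02430 = -0.00989 → 0 (negative, so LCL = 0)

0.0000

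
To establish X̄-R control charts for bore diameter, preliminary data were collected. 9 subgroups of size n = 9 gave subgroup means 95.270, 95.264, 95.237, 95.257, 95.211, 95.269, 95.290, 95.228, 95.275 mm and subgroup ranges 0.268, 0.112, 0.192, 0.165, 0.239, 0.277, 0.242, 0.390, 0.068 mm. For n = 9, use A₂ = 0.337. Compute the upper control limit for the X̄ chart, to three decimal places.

X̄̄ = (95.270 + 95.264 + 95.237 + 95.257 + 95.211 + 95.269 + 95.290 + 95.228 + 95.275) / 9 = 857.3010 / 9 = 95.2557
R̄ = (0.268 + 0.112 + 0.192 + 0.165 + 0.239 + 0.277 + 0.242 + 0.390 + 0.068) / 9 = 1.9530 / 9 = 0.2170
UCL = X̄̄ + A₂·R̄ = 95.2557 + 0.337 × 0.2170 = 95.3288

95.329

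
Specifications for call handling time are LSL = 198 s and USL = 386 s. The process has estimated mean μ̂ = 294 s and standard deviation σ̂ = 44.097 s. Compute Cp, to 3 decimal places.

Cp = (USL − LSL) / (6σ̂) = (386 − 198) / (6 × 44.097) = 188.0000 / 264.5820 = 0.7106

0.711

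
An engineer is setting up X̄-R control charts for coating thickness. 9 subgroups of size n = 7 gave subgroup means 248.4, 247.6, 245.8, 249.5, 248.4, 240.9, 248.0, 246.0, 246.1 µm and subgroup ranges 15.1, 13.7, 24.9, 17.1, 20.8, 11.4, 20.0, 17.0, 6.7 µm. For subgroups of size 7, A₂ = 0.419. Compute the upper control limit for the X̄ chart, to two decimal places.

X̄̄ = (248.4 + 247.6 + 245.8 + 249.5 + 248.4 + 240.9 + 248.0 + 246.0 + 246.1) / 9 = 2220.7000 / 9 = 246.7444
R̄ = (15.1 + 13.7 + 24.9 + 17.1 + 20.8 + 11.4 + 20.0 + 17.0 + 6.7) / 9 = 146.7000 / 9 = 16.3000
UCL = X̄̄ + A₂·R̄ = 246.7444 + 0.419 × 16.3000 = 253.5741

253.57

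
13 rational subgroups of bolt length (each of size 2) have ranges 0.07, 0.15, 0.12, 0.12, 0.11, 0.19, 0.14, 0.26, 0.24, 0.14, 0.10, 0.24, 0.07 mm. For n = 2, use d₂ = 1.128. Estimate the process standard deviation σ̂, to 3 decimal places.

R̄ = (0.07 + 0.15 + 0.12 + 0.12 + 0.11 + 0.19 + 0.14 + 0.26 + 0.24 + 0.14 + 0.10 + 0.24 + 0.07) / 13 = 0.1500
σ̂ = R̄ / d₂ = 0.1500 / 1.128 = 0.1330

0.133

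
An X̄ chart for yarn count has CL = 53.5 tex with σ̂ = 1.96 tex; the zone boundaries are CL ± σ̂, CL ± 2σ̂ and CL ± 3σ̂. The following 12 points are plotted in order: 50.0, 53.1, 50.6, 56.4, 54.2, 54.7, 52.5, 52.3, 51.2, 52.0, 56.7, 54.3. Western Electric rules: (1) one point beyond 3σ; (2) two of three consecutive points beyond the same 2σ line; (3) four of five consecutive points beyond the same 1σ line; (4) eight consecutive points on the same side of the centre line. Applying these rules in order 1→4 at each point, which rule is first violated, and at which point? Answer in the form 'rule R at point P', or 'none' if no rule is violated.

Zone of each point (C = within 1σ̂, B = 1σ̂–2σ̂, A = 2σ̂–3σ̂, * = beyond 3σ̂; sign = side of CL): 1:-B, 2:-C, 3:-B, 4:+B, 5:+C, 6:+C, 7:-C, 8:-C, 9:-B, 10:-C, 11:+B, 12:+C
No rule fires across all 12 points.

none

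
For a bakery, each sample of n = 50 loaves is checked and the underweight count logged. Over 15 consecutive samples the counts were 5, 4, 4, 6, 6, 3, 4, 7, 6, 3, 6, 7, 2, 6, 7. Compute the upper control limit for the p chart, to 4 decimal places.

p̄ = Σdᵢ / (k·n) = 76 / (15 × 50) = 0.10133
UCL = p̄ + 3·√(p̄(1−p̄)/n) = 0.10133 + 3 × √(0.10133×0.89867/50) = 0.10133 + 3 × 0.04268 = 0.22936

0.2294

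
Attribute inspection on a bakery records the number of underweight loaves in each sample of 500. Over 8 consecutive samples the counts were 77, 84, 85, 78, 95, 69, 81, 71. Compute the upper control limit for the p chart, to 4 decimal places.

0.2092

p̄ = Σdᵢ / (k·n) = 640 / (8 × 500) = 0.16000
UCL = p̄ + 3·√(p̄(1−p̄)/n) = 0.16000 + 3 × √(0.16000×0.84000/500) = 0.16000 + 3 × 0.01640 = 0.20919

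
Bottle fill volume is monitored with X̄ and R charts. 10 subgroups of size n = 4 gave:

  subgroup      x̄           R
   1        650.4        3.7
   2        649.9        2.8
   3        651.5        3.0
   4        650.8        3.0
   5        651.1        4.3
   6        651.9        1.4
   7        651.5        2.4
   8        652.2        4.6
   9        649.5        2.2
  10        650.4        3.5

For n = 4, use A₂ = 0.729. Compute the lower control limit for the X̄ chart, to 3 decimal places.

X̄̄ = (650.4 + 649.9 + 651.5 + 650.8 + 651.1 + 651.9 + 651.5 + 652.2 + 649.5 + 650.4) / 10 = 6509.2000 / 10 = 650.9200
R̄ = (3.7 + 2.8 + 3.0 + 3.0 + 4.3 + 1.4 + 2.4 + 4.6 + 2.2 + 3.5) / 10 = 30.9000 / 10 = 3.0900
LCL = X̄̄ − A₂·R̄ = 650.9200 − 0.729 × 3.0900 = 648.6674

648.667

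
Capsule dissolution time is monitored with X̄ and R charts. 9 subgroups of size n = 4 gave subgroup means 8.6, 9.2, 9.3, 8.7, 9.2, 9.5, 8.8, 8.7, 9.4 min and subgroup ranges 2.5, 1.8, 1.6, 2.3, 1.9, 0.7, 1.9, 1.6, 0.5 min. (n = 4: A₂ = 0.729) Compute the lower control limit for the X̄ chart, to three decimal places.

7.846

X̄̄ = (8.6 + 9.2 + 9.3 + 8.7 + 9.2 + 9.5 + 8.8 + 8.7 + 9.4) / 9 = 81.4000 / 9 = 9.0444
R̄ = (2.5 + 1.8 + 1.6 + 2.3 + 1.9 + 0.7 + 1.9 + 1.6 + 0.5) / 9 = 14.8000 / 9 = 1.6444
LCL = X̄̄ − A₂·R̄ = 9.0444 − 0.729 × 1.6444 = 7.8456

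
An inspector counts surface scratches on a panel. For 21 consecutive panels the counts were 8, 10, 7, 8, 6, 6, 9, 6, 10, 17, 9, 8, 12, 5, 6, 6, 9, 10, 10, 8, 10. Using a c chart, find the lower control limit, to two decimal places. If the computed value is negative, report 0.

c̄ = (8 + 10 + 7 + 8 + 6 + 6 + 9 + 6 + 10 + 17 + 9 + 8 + 12 + 5 + 6 + 6 + 9 + 10 + 10 + 8 + 10) / 21 = 180 / 21 = 8.5714
LCL = c̄ − 3√c̄ = 8.5714 − 3 × 2.9277 = -0.2117 → 0 (cannot be negative)

0.00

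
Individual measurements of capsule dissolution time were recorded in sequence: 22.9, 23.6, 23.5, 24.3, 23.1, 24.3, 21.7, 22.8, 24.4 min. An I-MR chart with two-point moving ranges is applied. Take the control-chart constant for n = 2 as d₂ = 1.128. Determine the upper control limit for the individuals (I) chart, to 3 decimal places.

X̄ = (22.9 + 23.6 + 23.5 + 24.3 + 23.1 + 24.3 + 21.7 + 22.8 + 24.4) / 9 = 23.4000
Moving ranges: 0.7, 0.1, 0.8, 1.2, 1.2, 2.6, 1.1, 1.6; M̄R̄ = 9.3000 / 8 = 1.1625
UCL = X̄ + 3·M̄R̄/d₂ = 23.4000 + 3 × 1.1625 / 1.128 = 26.4918

26.492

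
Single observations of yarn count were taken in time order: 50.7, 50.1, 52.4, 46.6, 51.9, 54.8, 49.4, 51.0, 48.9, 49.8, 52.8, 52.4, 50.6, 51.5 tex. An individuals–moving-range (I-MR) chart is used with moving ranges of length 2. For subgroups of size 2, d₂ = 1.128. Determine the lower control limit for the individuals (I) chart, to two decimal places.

X̄ = (50.7 + 50.1 + 52.4 + 46.6 + 51.9 + 54.8 + 49.4 + 51.0 + 48.9 + 49.8 + 52.8 + 52.4 + 50.6 + 51.5) / 14 = 50.9214
Moving ranges: 0.6, 2.3, 5.8, 5.3, 2.9, 5.4, 1.6, 2.1, 0.9, 3.0, 0.4, 1.8, 0.9; M̄R̄ = 33.0000 / 13 = 2.5385
LCL = X̄ − 3·M̄R̄/d₂ = 50.9214 − 3 × 2.5385 / 1.128 = 44.1702

44.17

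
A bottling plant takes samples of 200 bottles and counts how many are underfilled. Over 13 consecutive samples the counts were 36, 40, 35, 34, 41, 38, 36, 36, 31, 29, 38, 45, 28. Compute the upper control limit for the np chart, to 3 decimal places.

p̄ = Σdᵢ / (k·n) = 467 / (13 × 200) = 0.17962
UCL = np̄ + 3·√(np̄(1−p̄)) = 35.9231 + 3 × √(35.9231×0.82038) = 35.9231 + 3 × 5.4287 = 52.2092

52.209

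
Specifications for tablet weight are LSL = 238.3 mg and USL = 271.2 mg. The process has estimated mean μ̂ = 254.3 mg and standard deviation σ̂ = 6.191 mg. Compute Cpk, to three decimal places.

0.861

Cpu = (USL − μ̂) / (3σ̂) = (271.2 − 254.3) / (3 × 6.191) = 0.9099; Cpl = (μ̂ − LSL) / (3σ̂) = (254.3 − 238.3) / (3 × 6.191) = 0.8615; Cpk = min(Cpu, Cpl) = 0.8615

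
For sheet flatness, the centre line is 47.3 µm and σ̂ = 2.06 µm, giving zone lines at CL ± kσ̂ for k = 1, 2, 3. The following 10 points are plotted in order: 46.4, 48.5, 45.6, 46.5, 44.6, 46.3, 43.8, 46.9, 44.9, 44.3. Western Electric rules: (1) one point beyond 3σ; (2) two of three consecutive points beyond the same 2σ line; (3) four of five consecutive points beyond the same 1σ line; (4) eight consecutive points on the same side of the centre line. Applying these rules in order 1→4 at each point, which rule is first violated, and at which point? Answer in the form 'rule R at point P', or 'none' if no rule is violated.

Zone of each point (C = within 1σ̂, B = 1σ̂–2σ̂, A = 2σ̂–3σ̂, * = beyond 3σ̂; sign = side of CL): 1:-C, 2:+C, 3:-C, 4:-C, 5:-B, 6:-C, 7:-B, 8:-C, 9:-B, 10:-B
Rule 4 (eight consecutive points on the same side of the centre line) is satisfied at point 10.

rule 4 at point 10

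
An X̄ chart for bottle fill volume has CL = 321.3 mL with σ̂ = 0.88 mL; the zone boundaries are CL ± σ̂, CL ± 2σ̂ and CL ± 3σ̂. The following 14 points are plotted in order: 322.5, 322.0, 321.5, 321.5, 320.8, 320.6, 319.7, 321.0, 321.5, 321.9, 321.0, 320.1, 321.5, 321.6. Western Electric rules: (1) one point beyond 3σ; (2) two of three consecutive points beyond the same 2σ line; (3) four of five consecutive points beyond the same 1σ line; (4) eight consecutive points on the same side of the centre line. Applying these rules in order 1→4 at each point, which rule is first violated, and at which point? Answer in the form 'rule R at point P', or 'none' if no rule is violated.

none

Zone of each point (C = within 1σ̂, B = 1σ̂–2σ̂, A = 2σ̂–3σ̂, * = beyond 3σ̂; sign = side of CL): 1:+B, 2:+C, 3:+C, 4:+C, 5:-C, 6:-C, 7:-B, 8:-C, 9:+C, 10:+C, 11:-C, 12:-B, 13:+C, 14:+C
No rule fires across all 14 points.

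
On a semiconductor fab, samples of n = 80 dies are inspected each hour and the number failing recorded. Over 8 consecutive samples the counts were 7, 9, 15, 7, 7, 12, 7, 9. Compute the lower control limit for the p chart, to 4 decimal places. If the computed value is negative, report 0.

p̄ = Σdᵢ / (k·n) = 73 / (8 × 80) = 0.11406
LCL = p̄ − 3·√(p̄(1−p̄)/n) = 0.11406 − 3 × 0.03554 = 0.00744

0.0074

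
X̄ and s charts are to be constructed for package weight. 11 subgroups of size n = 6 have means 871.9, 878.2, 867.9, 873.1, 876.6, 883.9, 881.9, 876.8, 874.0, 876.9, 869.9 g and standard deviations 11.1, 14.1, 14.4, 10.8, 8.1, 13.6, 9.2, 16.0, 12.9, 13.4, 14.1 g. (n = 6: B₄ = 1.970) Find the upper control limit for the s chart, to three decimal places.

24.661

s̄ = (11.1 + 14.1 + 14.4 + 10.8 + 8.1 + 13.6 + 9.2 + 16.0 + 12.9 + 13.4 + 14.1) / 11 = 12.5182
UCL_s = B₄·s̄ = 1.970 × 12.5182 = 24.6608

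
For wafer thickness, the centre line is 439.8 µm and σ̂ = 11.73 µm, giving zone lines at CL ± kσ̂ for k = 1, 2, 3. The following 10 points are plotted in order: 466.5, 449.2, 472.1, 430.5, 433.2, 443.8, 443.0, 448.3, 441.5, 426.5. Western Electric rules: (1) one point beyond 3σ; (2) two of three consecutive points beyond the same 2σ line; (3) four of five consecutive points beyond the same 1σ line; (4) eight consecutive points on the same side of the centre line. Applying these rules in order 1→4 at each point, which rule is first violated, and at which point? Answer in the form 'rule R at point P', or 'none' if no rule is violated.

rule 2 at point 3

Zone of each point (C = within 1σ̂, B = 1σ̂–2σ̂, A = 2σ̂–3σ̂, * = beyond 3σ̂; sign = side of CL): 1:+A, 2:+C, 3:+A, 4:-C, 5:-C, 6:+C, 7:+C, 8:+C, 9:+C, 10:-B
Rule 2 (two of three consecutive points beyond the same 2σ limit) is satisfied at point 3.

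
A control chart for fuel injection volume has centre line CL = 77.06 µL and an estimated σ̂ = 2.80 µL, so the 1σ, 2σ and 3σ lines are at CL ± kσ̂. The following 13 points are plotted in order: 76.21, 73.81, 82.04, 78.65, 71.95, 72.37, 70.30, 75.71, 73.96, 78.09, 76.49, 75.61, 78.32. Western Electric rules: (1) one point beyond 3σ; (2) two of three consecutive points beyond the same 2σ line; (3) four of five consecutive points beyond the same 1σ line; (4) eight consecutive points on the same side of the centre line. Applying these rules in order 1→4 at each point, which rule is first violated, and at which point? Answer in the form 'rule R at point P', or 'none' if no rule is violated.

rule 3 at point 9

Zone of each point (C = within 1σ̂, B = 1σ̂–2σ̂, A = 2σ̂–3σ̂, * = beyond 3σ̂; sign = side of CL): 1:-C, 2:-B, 3:+B, 4:+C, 5:-B, 6:-B, 7:-A, 8:-C, 9:-B, 10:+C, 11:-C, 12:-C, 13:+C
Rule 3 (four of five consecutive points beyond the same 1σ limit) is satisfied at point 9.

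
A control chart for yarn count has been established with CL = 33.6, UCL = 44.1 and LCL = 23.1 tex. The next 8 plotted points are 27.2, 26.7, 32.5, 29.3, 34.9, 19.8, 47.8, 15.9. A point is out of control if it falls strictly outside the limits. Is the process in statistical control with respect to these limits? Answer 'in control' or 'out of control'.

out of control

Compare each point to [23.1, 44.1]: sample 6 = 19.8 < LCL; sample 7 = 47.8 > UCL; sample 8 = 15.9 < LCL.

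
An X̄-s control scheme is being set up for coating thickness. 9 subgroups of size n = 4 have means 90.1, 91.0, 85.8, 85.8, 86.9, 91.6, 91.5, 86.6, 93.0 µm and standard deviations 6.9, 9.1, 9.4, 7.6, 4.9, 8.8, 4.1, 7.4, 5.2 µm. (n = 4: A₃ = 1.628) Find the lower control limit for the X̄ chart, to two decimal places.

77.68

X̄̄ = (90.1 + 91.0 + 85.8 + 85.8 + 86.9 + 91.6 + 91.5 + 86.6 + 93.0) / 9 = 89.1444
s̄ = (6.9 + 9.1 + 9.4 + 7.6 + 4.9 + 8.8 + 4.1 + 7.4 + 5.2) / 9 = 7.0444
LCL = X̄̄ − A₃·s̄ = 89.1444 − 1.628 × 7.0444 = 77.6761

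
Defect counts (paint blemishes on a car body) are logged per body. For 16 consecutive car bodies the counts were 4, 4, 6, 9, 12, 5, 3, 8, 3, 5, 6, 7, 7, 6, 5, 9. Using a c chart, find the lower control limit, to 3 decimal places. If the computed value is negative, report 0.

c̄ = (4 + 4 + 6 + 9 + 12 + 5 + 3 + 8 + 3 + 5 + 6 + 7 + 7 + 6 + 5 + 9) / 16 = 99 / 16 = 6.1875
LCL = c̄ − 3√c̄ = 6.1875 − 3 × 2.4875 = -1.2749 → 0 (cannot be negative)

0.000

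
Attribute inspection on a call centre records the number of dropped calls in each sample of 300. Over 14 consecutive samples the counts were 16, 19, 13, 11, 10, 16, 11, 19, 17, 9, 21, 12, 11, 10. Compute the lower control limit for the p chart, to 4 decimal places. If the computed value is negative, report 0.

0.0100

p̄ = Σdᵢ / (k·n) = 195 / (14 × 300) = 0.04643
LCL = p̄ − 3·√(p̄(1−p̄)/n) = 0.04643 − 3 × 0.01215 = 0.00998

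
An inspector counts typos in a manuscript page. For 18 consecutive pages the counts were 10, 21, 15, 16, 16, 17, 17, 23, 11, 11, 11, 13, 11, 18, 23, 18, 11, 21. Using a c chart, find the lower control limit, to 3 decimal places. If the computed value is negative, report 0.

3.827

c̄ = (10 + 21 + 15 + 16 + 16 + 17 + 17 + 23 + 11 + 11 + 11 + 13 + 11 + 18 + 23 + 18 + 11 + 21) / 18 = 283 / 18 = 15.7222
LCL = c̄ − 3√c̄ = 15.7222 − 3 × 3.9651 = 3.8268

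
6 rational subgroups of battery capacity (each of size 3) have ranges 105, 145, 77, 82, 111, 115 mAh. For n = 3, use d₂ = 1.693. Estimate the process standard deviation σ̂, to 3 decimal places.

R̄ = (105 + 145 + 77 + 82 + 111 + 115) / 6 = 105.8333
σ̂ = R̄ / d₂ = 105.8333 / 1.693 = 62.5123

62.512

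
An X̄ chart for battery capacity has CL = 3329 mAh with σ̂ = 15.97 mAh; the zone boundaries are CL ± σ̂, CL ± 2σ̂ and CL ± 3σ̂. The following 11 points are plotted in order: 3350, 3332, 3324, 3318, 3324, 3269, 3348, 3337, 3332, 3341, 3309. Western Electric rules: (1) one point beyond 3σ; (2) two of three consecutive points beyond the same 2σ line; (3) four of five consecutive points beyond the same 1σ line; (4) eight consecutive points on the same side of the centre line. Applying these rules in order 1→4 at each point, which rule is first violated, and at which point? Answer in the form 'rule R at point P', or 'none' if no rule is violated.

Zone of each point (C = within 1σ̂, B = 1σ̂–2σ̂, A = 2σ̂–3σ̂, * = beyond 3σ̂; sign = side of CL): 1:+B, 2:+C, 3:-C, 4:-C, 5:-C, 6:-*, 7:+B, 8:+C, 9:+C, 10:+C, 11:-B
Rule 1 (one point beyond the 3σ limits) is satisfied at point 6.

rule 1 at point 6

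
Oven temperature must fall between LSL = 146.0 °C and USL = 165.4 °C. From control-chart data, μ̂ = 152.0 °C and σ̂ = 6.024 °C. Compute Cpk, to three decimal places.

0.332

Cpu = (USL − μ̂) / (3σ̂) = (165.4 − 152.0) / (3 × 6.024) = 0.7415; Cpl = (μ̂ − LSL) / (3σ̂) = (152.0 − 146.0) / (3 × 6.024) = 0.3320; Cpk = min(Cpu, Cpl) = 0.3320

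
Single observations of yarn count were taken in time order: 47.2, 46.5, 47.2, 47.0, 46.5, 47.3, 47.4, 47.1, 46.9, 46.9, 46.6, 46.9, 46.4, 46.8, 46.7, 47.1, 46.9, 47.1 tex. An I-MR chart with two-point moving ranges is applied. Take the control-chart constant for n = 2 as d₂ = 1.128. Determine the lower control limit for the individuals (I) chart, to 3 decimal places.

X̄ = (47.2 + 46.5 + 47.2 + 47.0 + 46.5 + 47.3 + 47.4 + 47.1 + 46.9 + 46.9 + 46.6 + 46.9 + 46.4 + 46.8 + 46.7 + 47.1 + 46.9 + 47.1) / 18 = 46.9167
Moving ranges: 0.7, 0.7, 0.2, 0.5, 0.8, 0.1, 0.3, 0.2, 0.0, 0.3, 0.3, 0.5, 0.4, 0.1, 0.4, 0.2, 0.2; M̄R̄ = 5.9000 / 17 = 0.3471
LCL = X̄ − 3·M̄R̄/d₂ = 46.9167 − 3 × 0.3471 / 1.128 = 45.9936

45.994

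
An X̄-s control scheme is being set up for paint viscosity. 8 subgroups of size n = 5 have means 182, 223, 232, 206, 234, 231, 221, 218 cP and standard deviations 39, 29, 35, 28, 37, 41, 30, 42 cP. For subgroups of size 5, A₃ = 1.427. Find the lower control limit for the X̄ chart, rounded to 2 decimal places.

168.25

X̄̄ = (182 + 223 + 232 + 206 + 234 + 231 + 221 + 218) / 8 = 218.3750
s̄ = (39 + 29 + 35 + 28 + 37 + 41 + 30 + 42) / 8 = 35.1250
LCL = X̄̄ − A₃·s̄ = 218.3750 − 1.427 × 35.1250 = 168.2516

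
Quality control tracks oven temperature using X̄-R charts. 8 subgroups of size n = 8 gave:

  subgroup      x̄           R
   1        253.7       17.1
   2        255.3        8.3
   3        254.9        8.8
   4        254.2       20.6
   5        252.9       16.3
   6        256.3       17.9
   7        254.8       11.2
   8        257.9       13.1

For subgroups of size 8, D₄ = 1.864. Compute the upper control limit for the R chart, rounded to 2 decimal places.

26.40

R̄ = (17.1 + 8.3 + 8.8 + 20.6 + 16.3 + 17.9 + 11.2 + 13.1) / 8 = 113.3000 / 8 = 14.1625
UCL_R = D₄·R̄ = 1.864 × 14.1625 = 26.3989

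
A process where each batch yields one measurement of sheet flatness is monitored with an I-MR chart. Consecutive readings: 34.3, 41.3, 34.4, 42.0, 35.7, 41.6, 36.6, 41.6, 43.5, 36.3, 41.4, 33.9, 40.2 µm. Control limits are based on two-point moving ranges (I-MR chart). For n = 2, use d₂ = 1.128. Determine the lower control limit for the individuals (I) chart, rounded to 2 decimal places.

X̄ = (34.3 + 41.3 + 34.4 + 42.0 + 35.7 + 41.6 + 36.6 + 41.6 + 43.5 + 36.3 + 41.4 + 33.9 + 40.2) / 13 = 38.6769
Moving ranges: 7.0, 6.9, 7.6, 6.3, 5.9, 5.0, 5.0, 1.9, 7.2, 5.1, 7.5, 6.3; M̄R̄ = 71.7000 / 12 = 5.9750
LCL = X̄ − 3·M̄R̄/d₂ = 38.6769 − 3 × 5.9750 / 1.128 = 22.7860

22.79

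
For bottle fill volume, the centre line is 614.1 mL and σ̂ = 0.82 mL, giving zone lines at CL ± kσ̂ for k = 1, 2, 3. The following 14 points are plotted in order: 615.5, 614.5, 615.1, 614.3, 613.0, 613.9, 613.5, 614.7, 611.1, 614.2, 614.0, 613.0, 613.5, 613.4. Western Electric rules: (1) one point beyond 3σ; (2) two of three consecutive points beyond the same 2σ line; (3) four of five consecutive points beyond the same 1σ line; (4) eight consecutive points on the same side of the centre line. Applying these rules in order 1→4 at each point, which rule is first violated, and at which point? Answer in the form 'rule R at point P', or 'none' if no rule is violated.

rule 1 at point 9

Zone of each point (C = within 1σ̂, B = 1σ̂–2σ̂, A = 2σ̂–3σ̂, * = beyond 3σ̂; sign = side of CL): 1:+B, 2:+C, 3:+B, 4:+C, 5:-B, 6:-C, 7:-C, 8:+C, 9:-*, 10:+C, 11:-C, 12:-B, 13:-C, 14:-C
Rule 1 (one point beyond the 3σ limits) is satisfied at point 9.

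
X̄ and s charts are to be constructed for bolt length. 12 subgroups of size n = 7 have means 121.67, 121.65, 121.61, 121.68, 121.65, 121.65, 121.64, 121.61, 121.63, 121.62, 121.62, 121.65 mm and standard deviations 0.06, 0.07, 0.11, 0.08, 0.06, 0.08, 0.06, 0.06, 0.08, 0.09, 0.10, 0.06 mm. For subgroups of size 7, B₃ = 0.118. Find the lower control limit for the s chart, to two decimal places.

s̄ = (0.06 + 0.07 + 0.11 + 0.08 + 0.06 + 0.08 + 0.06 + 0.06 + 0.08 + 0.09 + 0.10 + 0.06) / 12 = 0.0758
LCL_s = B₃·s̄ = 0.118 × 0.0758 = 0.0089

0.01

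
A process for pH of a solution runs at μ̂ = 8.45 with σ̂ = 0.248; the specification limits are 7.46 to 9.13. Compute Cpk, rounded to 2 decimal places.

0.91

Cpu = (USL − μ̂) / (3σ̂) = (9.13 − 8.45) / (3 × 0.248) = 0.9140; Cpl = (μ̂ − LSL) / (3σ̂) = (8.45 − 7.46) / (3 × 0.248) = 1.3306; Cpk = min(Cpu, Cpl) = 0.9140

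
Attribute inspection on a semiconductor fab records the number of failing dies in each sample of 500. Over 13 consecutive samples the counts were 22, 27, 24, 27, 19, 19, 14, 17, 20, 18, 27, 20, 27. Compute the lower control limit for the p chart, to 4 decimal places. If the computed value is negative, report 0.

0.0159

p̄ = Σdᵢ / (k·n) = 281 / (13 × 500) = 0.04323
LCL = p̄ − 3·√(p̄(1−p̄)/n) = 0.04323 − 3 × 0.00910 = 0.01594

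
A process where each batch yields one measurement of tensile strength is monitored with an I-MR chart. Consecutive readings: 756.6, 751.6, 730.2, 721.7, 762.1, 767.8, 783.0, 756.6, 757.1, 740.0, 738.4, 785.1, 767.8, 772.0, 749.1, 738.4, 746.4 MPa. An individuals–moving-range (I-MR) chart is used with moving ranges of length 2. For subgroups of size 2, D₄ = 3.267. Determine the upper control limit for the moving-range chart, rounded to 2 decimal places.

Moving ranges: 5.0, 21.4, 8.5, 40.4, 5.7, 15.2, 26.4, 0.5, 17.1, 1.6, 46.7, 17.3, 4.2, 22.9, 10.7, 8.0; M̄R̄ = 251.6000 / 16 = 15.7250
UCL_MR = D₄·M̄R̄ = 3.267 × 15.7250 = 51.3736

51.37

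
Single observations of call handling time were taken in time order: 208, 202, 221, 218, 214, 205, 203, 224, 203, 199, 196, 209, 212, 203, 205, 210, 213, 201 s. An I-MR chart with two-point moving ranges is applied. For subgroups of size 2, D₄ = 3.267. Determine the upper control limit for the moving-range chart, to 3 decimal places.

26.713

Moving ranges: 6, 19, 3, 4, 9, 2, 21, 21, 4, 3, 13, 3, 9, 2, 5, 3, 12; M̄R̄ = 139.0000 / 17 = 8.1765
UCL_MR = D₄·M̄R̄ = 3.267 × 8.1765 = 26.7125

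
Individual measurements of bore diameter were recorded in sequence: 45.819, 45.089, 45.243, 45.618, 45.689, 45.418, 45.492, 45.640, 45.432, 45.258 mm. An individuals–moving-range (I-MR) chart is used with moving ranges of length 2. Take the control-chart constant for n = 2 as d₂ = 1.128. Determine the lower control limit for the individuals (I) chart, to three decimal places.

44.818

X̄ = (45.819 + 45.089 + 45.243 + 45.618 + 45.689 + 45.418 + 45.492 + 45.640 + 45.432 + 45.258) / 10 = 45.4698
Moving ranges: 0.730, 0.154, 0.375, 0.071, 0.271, 0.074, 0.148, 0.208, 0.174; M̄R̄ = 2.2050 / 9 = 0.2450
LCL = X̄ − 3·M̄R̄/d₂ = 45.4698 − 3 × 0.2450 / 1.128 = 44.8182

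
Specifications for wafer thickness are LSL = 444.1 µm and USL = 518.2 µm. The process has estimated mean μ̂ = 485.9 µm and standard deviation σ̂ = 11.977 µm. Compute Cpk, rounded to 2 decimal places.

0.90

Cpu = (USL − μ̂) / (3σ̂) = (518.2 − 485.9) / (3 × 11.977) = 0.8989; Cpl = (μ̂ − LSL) / (3σ̂) = (485.9 − 444.1) / (3 × 11.977) = 1.1633; Cpk = min(Cpu, Cpl) = 0.8989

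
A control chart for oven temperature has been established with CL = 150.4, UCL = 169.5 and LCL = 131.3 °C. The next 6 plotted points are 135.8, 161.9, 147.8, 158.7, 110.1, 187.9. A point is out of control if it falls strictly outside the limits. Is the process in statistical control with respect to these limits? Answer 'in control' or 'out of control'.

Compare each point to [131.3, 169.5]: sample 5 = 110.1 < LCL; sample 6 = 187.9 > UCL.

out of control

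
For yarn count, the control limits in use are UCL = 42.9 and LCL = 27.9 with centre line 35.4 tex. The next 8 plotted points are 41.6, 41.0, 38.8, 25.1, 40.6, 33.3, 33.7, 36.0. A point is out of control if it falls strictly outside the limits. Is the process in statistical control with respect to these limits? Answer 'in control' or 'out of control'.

Compare each point to [27.9, 42.9]: sample 4 = 25.1 < LCL.

out of control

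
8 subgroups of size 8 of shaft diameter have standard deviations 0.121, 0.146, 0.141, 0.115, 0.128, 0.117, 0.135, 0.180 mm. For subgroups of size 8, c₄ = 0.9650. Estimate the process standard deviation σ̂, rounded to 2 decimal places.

0.14

s̄ = (0.121 + 0.146 + 0.141 + 0.115 + 0.128 + 0.117 + 0.135 + 0.180) / 8 = 0.1354
σ̂ = s̄ / c₄ = 0.1354 / 0.9650 = 0.1403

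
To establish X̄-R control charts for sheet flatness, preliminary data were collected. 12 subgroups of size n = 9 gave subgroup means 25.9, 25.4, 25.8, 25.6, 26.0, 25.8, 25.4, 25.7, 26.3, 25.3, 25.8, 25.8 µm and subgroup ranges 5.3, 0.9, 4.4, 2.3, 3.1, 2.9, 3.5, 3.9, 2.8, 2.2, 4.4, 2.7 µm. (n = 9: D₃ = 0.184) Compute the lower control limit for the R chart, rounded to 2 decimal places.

R̄ = (5.3 + 0.9 + 4.4 + 2.3 + 3.1 + 2.9 + 3.5 + 3.9 + 2.8 + 2.2 + 4.4 + 2.7) / 12 = 38.4000 / 12 = 3.2000
LCL_R = D₃·R̄ = 0.184 × 3.2000 = 0.5888

0.59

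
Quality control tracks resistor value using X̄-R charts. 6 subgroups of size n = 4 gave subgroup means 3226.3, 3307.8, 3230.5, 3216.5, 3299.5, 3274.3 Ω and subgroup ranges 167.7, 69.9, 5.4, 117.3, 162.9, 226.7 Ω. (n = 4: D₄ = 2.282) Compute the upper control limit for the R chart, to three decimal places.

285.212

R̄ = (167.7 + 69.9 + 5.4 + 117.3 + 162.9 + 226.7) / 6 = 749.9000 / 6 = 124.9833
UCL_R = D₄·R̄ = 2.282 × 124.9833 = 285.2120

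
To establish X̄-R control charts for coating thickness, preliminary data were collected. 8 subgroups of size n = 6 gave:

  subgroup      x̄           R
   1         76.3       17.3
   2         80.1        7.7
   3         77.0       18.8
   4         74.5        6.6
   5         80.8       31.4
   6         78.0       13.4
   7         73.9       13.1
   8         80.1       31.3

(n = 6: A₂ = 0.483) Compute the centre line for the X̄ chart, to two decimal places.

77.59

X̄̄ = (76.3 + 80.1 + 77.0 + 74.5 + 80.8 + 78.0 + 73.9 + 80.1) / 8 = 620.7000 / 8 = 77.5875
CL = X̄̄ = 77.5875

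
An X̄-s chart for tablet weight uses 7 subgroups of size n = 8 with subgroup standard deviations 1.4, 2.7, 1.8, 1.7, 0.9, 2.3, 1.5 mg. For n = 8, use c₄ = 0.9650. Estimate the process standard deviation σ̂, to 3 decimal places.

1.821

s̄ = (1.4 + 2.7 + 1.8 + 1.7 + 0.9 + 2.3 + 1.5) / 7 = 1.7571
σ̂ = s̄ / c₄ = 1.7571 / 0.9650 = 1.8209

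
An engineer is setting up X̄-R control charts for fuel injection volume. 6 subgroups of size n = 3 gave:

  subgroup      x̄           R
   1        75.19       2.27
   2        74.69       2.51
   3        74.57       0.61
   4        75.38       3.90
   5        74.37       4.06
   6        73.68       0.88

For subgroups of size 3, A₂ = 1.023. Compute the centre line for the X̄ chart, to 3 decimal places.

74.647

X̄̄ = (75.19 + 74.69 + 74.57 + 75.38 + 74.37 + 73.68) / 6 = 447.8800 / 6 = 74.6467
CL = X̄̄ = 74.6467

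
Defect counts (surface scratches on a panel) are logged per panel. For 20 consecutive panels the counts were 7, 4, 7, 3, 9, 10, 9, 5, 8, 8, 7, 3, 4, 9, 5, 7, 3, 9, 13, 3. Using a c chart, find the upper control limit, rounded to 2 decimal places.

c̄ = (7 + 4 + 7 + 3 + 9 + 10 + 9 + 5 + 8 + 8 + 7 + 3 + 4 + 9 + 5 + 7 + 3 + 9 + 13 + 3) / 20 = 133 / 20 = 6.6500
UCL = c̄ + 3√c̄ = 6.6500 + 3 × √6.6500 = 6.6500 + 3 × 2.5788 = 14.3863

14.39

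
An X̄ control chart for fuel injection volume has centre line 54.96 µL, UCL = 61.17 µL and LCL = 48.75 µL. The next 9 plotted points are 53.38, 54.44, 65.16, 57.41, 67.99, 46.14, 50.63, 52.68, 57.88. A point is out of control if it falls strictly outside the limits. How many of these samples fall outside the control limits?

Compare each point to [48.75, 61.17]: sample 3 = 65.16 > UCL; sample 5 = 67.99 > UCL; sample 6 = 46.14 < LCL.

3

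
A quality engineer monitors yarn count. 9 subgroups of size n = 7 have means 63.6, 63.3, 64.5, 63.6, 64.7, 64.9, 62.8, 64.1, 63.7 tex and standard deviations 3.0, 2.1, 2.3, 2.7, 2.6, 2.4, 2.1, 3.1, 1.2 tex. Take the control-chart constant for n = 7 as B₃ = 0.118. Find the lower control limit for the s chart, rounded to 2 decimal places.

0.28

s̄ = (3.0 + 2.1 + 2.3 + 2.7 + 2.6 + 2.4 + 2.1 + 3.1 + 1.2) / 9 = 2.3889
LCL_s = B₃·s̄ = 0.118 × 2.3889 = 0.2819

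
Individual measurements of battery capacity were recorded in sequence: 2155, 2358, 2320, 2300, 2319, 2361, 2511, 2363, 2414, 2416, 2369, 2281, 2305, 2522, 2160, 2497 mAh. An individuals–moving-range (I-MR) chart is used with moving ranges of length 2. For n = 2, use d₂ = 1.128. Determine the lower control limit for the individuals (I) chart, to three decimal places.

2043.258

X̄ = (2155 + 2358 + 2320 + 2300 + 2319 + 2361 + 2511 + 2363 + 2414 + 2416 + 2369 + 2281 + 2305 + 2522 + 2160 + 2497) / 16 = 2353.1875
Moving ranges: 203, 38, 20, 19, 42, 150, 148, 51, 2, 47, 88, 24, 217, 362, 337; M̄R̄ = 1748.0000 / 15 = 116.5333
LCL = X̄ − 3·M̄R̄/d₂ = 2353.1875 − 3 × 116.5333 / 1.128 = 2043.2584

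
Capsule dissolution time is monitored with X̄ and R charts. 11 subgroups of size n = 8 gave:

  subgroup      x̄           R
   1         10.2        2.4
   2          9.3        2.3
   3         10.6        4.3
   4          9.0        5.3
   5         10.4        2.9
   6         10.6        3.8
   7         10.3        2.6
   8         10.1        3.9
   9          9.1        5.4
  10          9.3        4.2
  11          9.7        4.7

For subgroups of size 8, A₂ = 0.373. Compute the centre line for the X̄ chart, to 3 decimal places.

9.873

X̄̄ = (10.2 + 9.3 + 10.6 + 9.0 + 10.4 + 10.6 + 10.3 + 10.1 + 9.1 + 9.3 + 9.7) / 11 = 108.6000 / 11 = 9.8727
CL = X̄̄ = 9.8727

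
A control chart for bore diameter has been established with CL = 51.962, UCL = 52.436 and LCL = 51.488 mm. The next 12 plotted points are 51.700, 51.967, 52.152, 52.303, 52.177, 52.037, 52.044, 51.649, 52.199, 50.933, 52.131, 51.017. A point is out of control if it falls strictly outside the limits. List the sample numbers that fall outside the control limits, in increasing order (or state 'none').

Compare each point to [51.488, 52.436]: sample 10 = 50.933 < LCL; sample 12 = 51.017 < LCL.

10, 12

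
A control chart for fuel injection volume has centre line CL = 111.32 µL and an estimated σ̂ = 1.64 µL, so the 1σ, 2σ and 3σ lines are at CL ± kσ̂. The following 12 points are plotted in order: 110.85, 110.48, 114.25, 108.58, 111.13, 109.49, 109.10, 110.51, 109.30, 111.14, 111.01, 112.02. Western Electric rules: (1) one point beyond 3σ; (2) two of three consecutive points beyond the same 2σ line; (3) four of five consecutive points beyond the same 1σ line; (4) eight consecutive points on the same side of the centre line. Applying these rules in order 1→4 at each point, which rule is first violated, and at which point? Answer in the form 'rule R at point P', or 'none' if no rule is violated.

rule 4 at point 11

Zone of each point (C = within 1σ̂, B = 1σ̂–2σ̂, A = 2σ̂–3σ̂, * = beyond 3σ̂; sign = side of CL): 1:-C, 2:-C, 3:+B, 4:-B, 5:-C, 6:-B, 7:-B, 8:-C, 9:-B, 10:-C, 11:-C, 12:+C
Rule 4 (eight consecutive points on the same side of the centre line) is satisfied at point 11.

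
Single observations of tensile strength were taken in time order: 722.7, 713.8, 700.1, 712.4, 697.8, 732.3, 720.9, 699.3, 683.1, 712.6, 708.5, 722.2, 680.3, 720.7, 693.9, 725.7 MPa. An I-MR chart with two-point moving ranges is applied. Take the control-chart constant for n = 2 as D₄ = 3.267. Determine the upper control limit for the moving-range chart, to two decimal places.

70.00

Moving ranges: 8.9, 13.7, 12.3, 14.6, 34.5, 11.4, 21.6, 16.2, 29.5, 4.1, 13.7, 41.9, 40.4, 26.8, 31.8; M̄R̄ = 321.4000 / 15 = 21.4267
UCL_MR = D₄·M̄R̄ = 3.267 × 21.4267 = 70.0009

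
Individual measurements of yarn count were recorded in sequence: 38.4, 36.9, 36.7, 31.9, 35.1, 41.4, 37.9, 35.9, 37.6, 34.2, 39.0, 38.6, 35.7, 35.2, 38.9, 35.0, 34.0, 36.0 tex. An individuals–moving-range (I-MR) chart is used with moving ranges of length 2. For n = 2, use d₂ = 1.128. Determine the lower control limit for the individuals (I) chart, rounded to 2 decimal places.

29.41

X̄ = (38.4 + 36.9 + 36.7 + 31.9 + 35.1 + 41.4 + 37.9 + 35.9 + 37.6 + 34.2 + 39.0 + 38.6 + 35.7 + 35.2 + 38.9 + 35.0 + 34.0 + 36.0) / 18 = 36.5778
Moving ranges: 1.5, 0.2, 4.8, 3.2, 6.3, 3.5, 2.0, 1.7, 3.4, 4.8, 0.4, 2.9, 0.5, 3.7, 3.9, 1.0, 2.0; M̄R̄ = 45.8000 / 17 = 2.6941
LCL = X̄ − 3·M̄R̄/d₂ = 36.5778 − 3 × 2.6941 / 1.128 = 29.4126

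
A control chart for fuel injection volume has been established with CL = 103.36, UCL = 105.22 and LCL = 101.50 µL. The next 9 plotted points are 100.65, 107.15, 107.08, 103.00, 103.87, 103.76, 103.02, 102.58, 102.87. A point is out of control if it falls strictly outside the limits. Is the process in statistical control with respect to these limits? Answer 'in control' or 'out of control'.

out of control

Compare each point to [101.50, 105.22]: sample 1 = 100.65 < LCL; sample 2 = 107.15 > UCL; sample 3 = 107.08 > UCL.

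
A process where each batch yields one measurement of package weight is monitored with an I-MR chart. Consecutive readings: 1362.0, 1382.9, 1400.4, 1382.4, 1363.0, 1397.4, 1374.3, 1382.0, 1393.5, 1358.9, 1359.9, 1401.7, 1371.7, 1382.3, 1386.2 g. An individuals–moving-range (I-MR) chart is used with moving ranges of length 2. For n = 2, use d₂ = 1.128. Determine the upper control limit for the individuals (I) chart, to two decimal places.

1432.03

X̄ = (1362.0 + 1382.9 + 1400.4 + 1382.4 + 1363.0 + 1397.4 + 1374.3 + 1382.0 + 1393.5 + 1358.9 + 1359.9 + 1401.7 + 1371.7 + 1382.3 + 1386.2) / 15 = 1379.9067
Moving ranges: 20.9, 17.5, 18.0, 19.4, 34.4, 23.1, 7.7, 11.5, 34.6, 1.0, 41.8, 30.0, 10.6, 3.9; M̄R̄ = 274.4000 / 14 = 19.6000
UCL = X̄ + 3·M̄R̄/d₂ = 1379.9067 + 3 × 19.6000 / 1.128 = 1432.0343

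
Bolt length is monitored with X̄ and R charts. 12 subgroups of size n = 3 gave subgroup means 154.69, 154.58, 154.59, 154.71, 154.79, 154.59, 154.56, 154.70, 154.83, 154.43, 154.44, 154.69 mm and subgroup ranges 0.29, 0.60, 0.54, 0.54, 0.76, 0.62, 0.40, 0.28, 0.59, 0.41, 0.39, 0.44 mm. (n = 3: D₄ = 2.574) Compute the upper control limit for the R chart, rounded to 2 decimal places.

R̄ = (0.29 + 0.60 + 0.54 + 0.54 + 0.76 + 0.62 + 0.40 + 0.28 + 0.59 + 0.41 + 0.39 + 0.44) / 12 = 5.8600 / 12 = 0.4883
UCL_R = D₄·R̄ = 2.574 × 0.4883 = 1.2570

1.26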